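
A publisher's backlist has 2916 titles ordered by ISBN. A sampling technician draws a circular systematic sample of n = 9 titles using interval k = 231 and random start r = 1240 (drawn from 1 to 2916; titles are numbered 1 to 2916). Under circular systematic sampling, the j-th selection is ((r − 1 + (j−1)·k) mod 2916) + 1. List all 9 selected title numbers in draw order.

1240, 1471, 1702, 1933, 2164, 2395, 2626, 2857, 172

Selection 1: 1240
Selection 2: 1240 + 231 = 1471
Selection 3: 1471 + 231 = 1702
Selection 4: 1702 + 231 = 1933
Selection 5: 1933 + 231 = 2164
Selection 6: 2164 + 231 = 2395
Selection 7: 2395 + 231 = 2626
Selection 8: 2626 + 231 = 2857
Selection 9: 2857 + 231 = 3088 → 3088 − 2916 = 172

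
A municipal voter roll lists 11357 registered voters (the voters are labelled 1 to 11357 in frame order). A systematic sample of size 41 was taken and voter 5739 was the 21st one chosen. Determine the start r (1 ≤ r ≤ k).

199

k = 11357/41 = 277
r = 5739 − (21−1)×277 = 5739 − 5540 = 199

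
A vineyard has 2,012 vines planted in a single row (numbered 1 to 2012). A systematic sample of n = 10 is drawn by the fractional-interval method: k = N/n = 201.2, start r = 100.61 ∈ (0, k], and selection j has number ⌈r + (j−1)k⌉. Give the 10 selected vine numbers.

j=1: r + 0k = 100.61 → ⌈·⌉ = 101
j=2: r + 1k = 301.81 → ⌈·⌉ = 302
j=3: r + 2k = 503.01 → ⌈·⌉ = 504
j=4: r + 3k = 704.21 → ⌈·⌉ = 705
j=5: r + 4k = 905.41 → ⌈·⌉ = 906
j=6: r + 5k = 1106.61 → ⌈·⌉ = 1107
j=7: r + 6k = 1307.81 → ⌈·⌉ = 1308
j=8: r + 7k = 1509.01 → ⌈·⌉ = 1510
j=9: r + 8k = 1710.21 → ⌈·⌉ = 1711
j=10: r + 9k = 1911.41 → ⌈·⌉ = 1912

101, 302, 504, 705, 906, 1107, 1308, 1510, 1711, 1912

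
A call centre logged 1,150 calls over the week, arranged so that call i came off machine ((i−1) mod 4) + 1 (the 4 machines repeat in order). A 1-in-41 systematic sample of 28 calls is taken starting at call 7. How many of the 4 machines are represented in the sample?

Consecutive selections differ by k = 41, so their machine numbers differ by 41 mod 4 = 1.
gcd(41, 4) = 1, so the sample visits 4/1 = 4 distinct residues mod 4.
Start 7 is machine 3; the machines hit are 1, 2, 3, 4.

4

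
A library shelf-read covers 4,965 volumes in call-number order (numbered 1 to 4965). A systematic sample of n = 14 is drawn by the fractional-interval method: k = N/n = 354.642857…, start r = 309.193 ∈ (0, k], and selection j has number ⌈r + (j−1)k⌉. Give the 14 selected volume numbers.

310, 664, 1019, 1374, 1728, 2083, 2438, 2792, 3147, 3501, 3856, 4211, 4565, 4920

j=1: r + 0k = 309.193 → ⌈·⌉ = 310
j=2: r + 1k = 663.835857… → ⌈·⌉ = 664
j=3: r + 2k = 1018.478714… → ⌈·⌉ = 1019
j=4: r + 3k = 1373.121571… → ⌈·⌉ = 1374
j=5: r + 4k = 1727.764428… → ⌈·⌉ = 1728
j=6: r + 5k = 2082.407285… → ⌈·⌉ = 2083
j=7: r + 6k = 2437.050142… → ⌈·⌉ = 2438
j=8: r + 7k = 2791.693 → ⌈·⌉ = 2792
j=9: r + 8k = 3146.335857… → ⌈·⌉ = 3147
j=10: r + 9k = 3500.978714… → ⌈·⌉ = 3501
j=11: r + 10k = 3855.621571… → ⌈·⌉ = 3856
j=12: r + 11k = 4210.264428… → ⌈·⌉ = 4211
j=13: r + 12k = 4564.907285… → ⌈·⌉ = 4565
j=14: r + 13k = 4919.550142… → ⌈·⌉ = 4920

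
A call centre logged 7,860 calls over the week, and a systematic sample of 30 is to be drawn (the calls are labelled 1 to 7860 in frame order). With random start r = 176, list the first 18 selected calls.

176, 438, 700, 962, 1224, 1486, 1748, 2010, 2272, 2534, 2796, 3058, 3320, 3582, 3844, 4106, 4368, 4630

k = N/n = 7860/30 = 262
call 1: 176
call 2: 176 + 262 = 438
call 3: 438 + 262 = 700
call 4: 700 + 262 = 962
call 5: 962 + 262 = 1224
call 6: 1224 + 262 = 1486
call 7: 1486 + 262 = 1748
call 8: 1748 + 262 = 2010
call 9: 2010 + 262 = 2272
call 10: 2272 + 262 = 2534
call 11: 2534 + 262 = 2796
call 12: 2796 + 262 = 3058
call 13: 3058 + 262 = 3320
call 14: 3320 + 262 = 3582
call 15: 3582 + 262 = 3844
call 16: 3844 + 262 = 4106
call 17: 4106 + 262 = 4368
call 18: 4368 + 262 = 4630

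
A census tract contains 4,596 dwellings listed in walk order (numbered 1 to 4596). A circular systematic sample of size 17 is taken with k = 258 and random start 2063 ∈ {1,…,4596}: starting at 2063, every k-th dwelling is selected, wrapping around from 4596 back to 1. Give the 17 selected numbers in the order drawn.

2063, 2321, 2579, 2837, 3095, 3353, 3611, 3869, 4127, 4385, 47, 305, 563, 821, 1079, 1337, 1595

Selection 1: 2063
Selection 2: 2063 + 258 = 2321
Selection 3: 2321 + 258 = 2579
Selection 4: 2579 + 258 = 2837
Selection 5: 2837 + 258 = 3095
Selection 6: 3095 + 258 = 3353
Selection 7: 3353 + 258 = 3611
Selection 8: 3611 + 258 = 3869
Selection 9: 3869 + 258 = 4127
Selection 10: 4127 + 258 = 4385
Selection 11: 4385 + 258 = 4643 → 4643 − 4596 = 47
Selection 12: 47 + 258 = 305
Selection 13: 305 + 258 = 563
Selection 14: 563 + 258 = 821
Selection 15: 821 + 258 = 1079
Selection 16: 1079 + 258 = 1337
Selection 17: 1337 + 258 = 1595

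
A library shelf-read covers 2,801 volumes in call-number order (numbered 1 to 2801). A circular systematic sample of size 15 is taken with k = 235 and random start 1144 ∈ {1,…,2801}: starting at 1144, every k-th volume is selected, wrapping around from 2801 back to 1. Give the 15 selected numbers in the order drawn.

1144, 1379, 1614, 1849, 2084, 2319, 2554, 2789, 223, 458, 693, 928, 1163, 1398, 1633

Selection 1: 1144
Selection 2: 1144 + 235 = 1379
Selection 3: 1379 + 235 = 1614
Selection 4: 1614 + 235 = 1849
Selection 5: 1849 + 235 = 2084
Selection 6: 2084 + 235 = 2319
Selection 7: 2319 + 235 = 2554
Selection 8: 2554 + 235 = 2789
Selection 9: 2789 + 235 = 3024 → 3024 − 2801 = 223
Selection 10: 223 + 235 = 458
Selection 11: 458 + 235 = 693
Selection 12: 693 + 235 = 928
Selection 13: 928 + 235 = 1163
Selection 14: 1163 + 235 = 1398
Selection 15: 1398 + 235 = 1633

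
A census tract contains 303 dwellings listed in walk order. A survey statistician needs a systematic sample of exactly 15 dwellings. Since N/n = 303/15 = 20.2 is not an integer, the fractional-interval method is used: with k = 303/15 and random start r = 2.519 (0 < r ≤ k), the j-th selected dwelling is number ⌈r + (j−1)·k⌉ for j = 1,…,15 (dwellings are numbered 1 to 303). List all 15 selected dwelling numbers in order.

3, 23, 43, 64, 84, 104, 124, 144, 165, 185, 205, 225, 245, 266, 286

j=1: r + 0k = 2.519 → ⌈·⌉ = 3
j=2: r + 1k = 22.719 → ⌈·⌉ = 23
j=3: r + 2k = 42.919 → ⌈·⌉ = 43
j=4: r + 3k = 63.119 → ⌈·⌉ = 64
j=5: r + 4k = 83.319 → ⌈·⌉ = 84
j=6: r + 5k = 103.519 → ⌈·⌉ = 104
j=7: r + 6k = 123.719 → ⌈·⌉ = 124
j=8: r + 7k = 143.919 → ⌈·⌉ = 144
j=9: r + 8k = 164.119 → ⌈·⌉ = 165
j=10: r + 9k = 184.319 → ⌈·⌉ = 185
j=11: r + 10k = 204.519 → ⌈·⌉ = 205
j=12: r + 11k = 224.719 → ⌈·⌉ = 225
j=13: r + 12k = 244.919 → ⌈·⌉ = 245
j=14: r + 13k = 265.119 → ⌈·⌉ = 266
j=15: r + 14k = 285.319 → ⌈·⌉ = 286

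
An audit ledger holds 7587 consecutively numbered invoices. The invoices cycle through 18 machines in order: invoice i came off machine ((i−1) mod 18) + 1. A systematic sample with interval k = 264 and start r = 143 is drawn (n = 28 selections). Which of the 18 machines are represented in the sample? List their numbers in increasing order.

5, 11, 17

Consecutive selections differ by k = 264, so their machine numbers differ by 264 mod 18 = 12.
gcd(264, 18) = 6, so the sample visits 18/6 = 3 distinct residues mod 18.
Start 143 is machine 17; the machines hit are 5, 11, 17.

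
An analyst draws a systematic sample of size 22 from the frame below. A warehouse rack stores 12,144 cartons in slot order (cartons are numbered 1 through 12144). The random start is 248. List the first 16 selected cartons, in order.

k = N/n = 12144/22 = 552
carton 1: 248
carton 2: 248 + 552 = 800
carton 3: 800 + 552 = 1352
carton 4: 1352 + 552 = 1904
carton 5: 1904 + 552 = 2456
carton 6: 2456 + 552 = 3008
carton 7: 3008 + 552 = 3560
carton 8: 3560 + 552 = 4112
carton 9: 4112 + 552 = 4664
carton 10: 4664 + 552 = 5216
carton 11: 5216 + 552 = 5768
carton 12: 5768 + 552 = 6320
carton 13: 6320 + 552 = 6872
carton 14: 6872 + 552 = 7424
carton 15: 7424 + 552 = 7976
carton 16: 7976 + 552 = 8528

248, 800, 1352, 1904, 2456, 3008, 3560, 4112, 4664, 5216, 5768, 6320, 6872, 7424, 7976, 8528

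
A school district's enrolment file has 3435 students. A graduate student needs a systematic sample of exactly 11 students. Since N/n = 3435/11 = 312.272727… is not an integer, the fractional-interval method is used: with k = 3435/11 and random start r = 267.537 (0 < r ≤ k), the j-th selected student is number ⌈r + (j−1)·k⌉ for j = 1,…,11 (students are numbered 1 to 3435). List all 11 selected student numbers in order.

268, 580, 893, 1205, 1517, 1829, 2142, 2454, 2766, 3078, 3391

j=1: r + 0k = 267.537 → ⌈·⌉ = 268
j=2: r + 1k = 579.809727… → ⌈·⌉ = 580
j=3: r + 2k = 892.082454… → ⌈·⌉ = 893
j=4: r + 3k = 1204.355181… → ⌈·⌉ = 1205
j=5: r + 4k = 1516.627909… → ⌈·⌉ = 1517
j=6: r + 5k = 1828.900636… → ⌈·⌉ = 1829
j=7: r + 6k = 2141.173363… → ⌈·⌉ = 2142
j=8: r + 7k = 2453.446090… → ⌈·⌉ = 2454
j=9: r + 8k = 2765.718818… → ⌈·⌉ = 2766
j=10: r + 9k = 3077.991545… → ⌈·⌉ = 3078
j=11: r + 10k = 3390.264272… → ⌈·⌉ = 3391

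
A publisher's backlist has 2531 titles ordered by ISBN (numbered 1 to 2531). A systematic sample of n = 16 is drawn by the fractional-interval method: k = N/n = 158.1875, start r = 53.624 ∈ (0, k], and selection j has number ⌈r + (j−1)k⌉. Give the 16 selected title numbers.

54, 212, 370, 529, 687, 845, 1003, 1161, 1320, 1478, 1636, 1794, 1952, 2111, 2269, 2427

j=1: r + 0k = 53.624 → ⌈·⌉ = 54
j=2: r + 1k = 211.8115 → ⌈·⌉ = 212
j=3: r + 2k = 369.999 → ⌈·⌉ = 370
j=4: r + 3k = 528.1865 → ⌈·⌉ = 529
j=5: r + 4k = 686.374 → ⌈·⌉ = 687
j=6: r + 5k = 844.5615 → ⌈·⌉ = 845
j=7: r + 6k = 1002.749 → ⌈·⌉ = 1003
j=8: r + 7k = 1160.9365 → ⌈·⌉ = 1161
j=9: r + 8k = 1319.124 → ⌈·⌉ = 1320
j=10: r + 9k = 1477.3115 → ⌈·⌉ = 1478
j=11: r + 10k = 1635.499 → ⌈·⌉ = 1636
j=12: r + 11k = 1793.6865 → ⌈·⌉ = 1794
j=13: r + 12k = 1951.874 → ⌈·⌉ = 1952
j=14: r + 13k = 2110.0615 → ⌈·⌉ = 2111
j=15: r + 14k = 2268.249 → ⌈·⌉ = 2269
j=16: r + 15k = 2426.4365 → ⌈·⌉ = 2427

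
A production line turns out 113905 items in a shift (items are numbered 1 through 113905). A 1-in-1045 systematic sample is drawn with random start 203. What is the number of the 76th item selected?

k = 1045
76th selection = r + (76−1)·k = 203 + 75×1045 = 203 + 78375 = 78578

78578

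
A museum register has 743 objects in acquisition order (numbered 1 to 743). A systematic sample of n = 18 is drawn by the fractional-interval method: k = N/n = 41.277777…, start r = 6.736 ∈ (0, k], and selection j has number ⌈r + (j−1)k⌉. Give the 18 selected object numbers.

j=1: r + 0k = 6.736 → ⌈·⌉ = 7
j=2: r + 1k = 48.013777… → ⌈·⌉ = 49
j=3: r + 2k = 89.291555… → ⌈·⌉ = 90
j=4: r + 3k = 130.569333… → ⌈·⌉ = 131
j=5: r + 4k = 171.847111… → ⌈·⌉ = 172
j=6: r + 5k = 213.124888… → ⌈·⌉ = 214
j=7: r + 6k = 254.402666… → ⌈·⌉ = 255
j=8: r + 7k = 295.680444… → ⌈·⌉ = 296
j=9: r + 8k = 336.958222… → ⌈·⌉ = 337
j=10: r + 9k = 378.236 → ⌈·⌉ = 379
j=11: r + 10k = 419.513777… → ⌈·⌉ = 420
j=12: r + 11k = 460.791555… → ⌈·⌉ = 461
j=13: r + 12k = 502.069333… → ⌈·⌉ = 503
j=14: r + 13k = 543.347111… → ⌈·⌉ = 544
j=15: r + 14k = 584.624888… → ⌈·⌉ = 585
j=16: r + 15k = 625.902666… → ⌈·⌉ = 626
j=17: r + 16k = 667.180444… → ⌈·⌉ = 668
j=18: r + 17k = 708.458222… → ⌈·⌉ = 709

7, 49, 90, 131, 172, 214, 255, 296, 337, 379, 420, 461, 503, 544, 585, 626, 668, 709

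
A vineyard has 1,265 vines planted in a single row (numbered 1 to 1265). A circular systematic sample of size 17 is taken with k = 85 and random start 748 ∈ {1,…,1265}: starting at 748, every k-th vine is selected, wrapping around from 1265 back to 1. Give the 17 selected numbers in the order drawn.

Selection 1: 748
Selection 2: 748 + 85 = 833
Selection 3: 833 + 85 = 918
Selection 4: 918 + 85 = 1003
Selection 5: 1003 + 85 = 1088
Selection 6: 1088 + 85 = 1173
Selection 7: 1173 + 85 = 1258
Selection 8: 1258 + 85 = 1343 → 1343 − 1265 = 78
Selection 9: 78 + 85 = 163
Selection 10: 163 + 85 = 248
Selection 11: 248 + 85 = 333
Selection 12: 333 + 85 = 418
Selection 13: 418 + 85 = 503
Selection 14: 503 + 85 = 588
Selection 15: 588 + 85 = 673
Selection 16: 673 + 85 = 758
Selection 17: 758 + 85 = 843

748, 833, 918, 1003, 1088, 1173, 1258, 78, 163, 248, 333, 418, 503, 588, 673, 758, 843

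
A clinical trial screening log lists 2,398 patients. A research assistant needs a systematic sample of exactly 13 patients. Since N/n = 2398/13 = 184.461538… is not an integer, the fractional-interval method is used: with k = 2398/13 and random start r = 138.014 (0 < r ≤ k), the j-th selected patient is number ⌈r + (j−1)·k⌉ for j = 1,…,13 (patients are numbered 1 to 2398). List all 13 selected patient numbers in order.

j=1: r + 0k = 138.014 → ⌈·⌉ = 139
j=2: r + 1k = 322.475538… → ⌈·⌉ = 323
j=3: r + 2k = 506.937076… → ⌈·⌉ = 507
j=4: r + 3k = 691.398615… → ⌈·⌉ = 692
j=5: r + 4k = 875.860153… → ⌈·⌉ = 876
j=6: r + 5k = 1060.321692… → ⌈·⌉ = 1061
j=7: r + 6k = 1244.783230… → ⌈·⌉ = 1245
j=8: r + 7k = 1429.244769… → ⌈·⌉ = 1430
j=9: r + 8k = 1613.706307… → ⌈·⌉ = 1614
j=10: r + 9k = 1798.167846… → ⌈·⌉ = 1799
j=11: r + 10k = 1982.629384… → ⌈·⌉ = 1983
j=12: r + 11k = 2167.090923… → ⌈·⌉ = 2168
j=13: r + 12k = 2351.552461… → ⌈·⌉ = 2352

139, 323, 507, 692, 876, 1061, 1245, 1430, 1614, 1799, 1983, 2168, 2352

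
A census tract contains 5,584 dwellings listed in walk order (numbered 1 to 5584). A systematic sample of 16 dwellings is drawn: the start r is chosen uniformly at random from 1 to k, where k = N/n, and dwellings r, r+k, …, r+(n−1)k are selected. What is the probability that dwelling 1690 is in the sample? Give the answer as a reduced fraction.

k = 5584/16 = 349.
Dwelling 1690 is selected iff r ≡ 1690 (mod 349); exactly one such r in {1,…,349}.
Inclusion probability = 1/349.

1/349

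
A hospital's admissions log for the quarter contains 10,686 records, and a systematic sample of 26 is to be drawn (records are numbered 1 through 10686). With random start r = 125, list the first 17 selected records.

k = N/n = 10686/26 = 411
record 1: 125
record 2: 125 + 411 = 536
record 3: 536 + 411 = 947
record 4: 947 + 411 = 1358
record 5: 1358 + 411 = 1769
record 6: 1769 + 411 = 2180
record 7: 2180 + 411 = 2591
record 8: 2591 + 411 = 3002
record 9: 3002 + 411 = 3413
record 10: 3413 + 411 = 3824
record 11: 3824 + 411 = 4235
record 12: 4235 + 411 = 4646
record 13: 4646 + 411 = 5057
record 14: 5057 + 411 = 5468
record 15: 5468 + 411 = 5879
record 16: 5879 + 411 = 6290
record 17: 6290 + 411 = 6701

125, 536, 947, 1358, 1769, 2180, 2591, 3002, 3413, 3824, 4235, 4646, 5057, 5468, 5879, 6290, 6701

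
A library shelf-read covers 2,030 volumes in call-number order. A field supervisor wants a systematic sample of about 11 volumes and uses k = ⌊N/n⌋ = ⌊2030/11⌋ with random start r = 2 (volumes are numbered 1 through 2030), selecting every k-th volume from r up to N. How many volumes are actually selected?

12

k = ⌊2030/11⌋ = 184
Achieved size = ⌊(2030 − 2)/184⌋ + 1 = ⌊2028/184⌋ + 1 = 11 + 1 = 12
(last selection: 2 + 11×184 = 2026 ≤ 2030; next would be 2210 > 2030)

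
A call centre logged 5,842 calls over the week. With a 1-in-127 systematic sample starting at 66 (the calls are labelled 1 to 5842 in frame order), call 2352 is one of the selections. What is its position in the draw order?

19

k = 127
position = (2352 − 66)/127 + 1 = 2286/127 + 1 = 18 + 1 = 19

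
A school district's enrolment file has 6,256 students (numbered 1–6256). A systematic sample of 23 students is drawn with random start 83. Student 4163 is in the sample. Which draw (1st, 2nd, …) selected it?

k = 6256/23 = 272
position = (4163 − 83)/272 + 1 = 4080/272 + 1 = 15 + 1 = 16

16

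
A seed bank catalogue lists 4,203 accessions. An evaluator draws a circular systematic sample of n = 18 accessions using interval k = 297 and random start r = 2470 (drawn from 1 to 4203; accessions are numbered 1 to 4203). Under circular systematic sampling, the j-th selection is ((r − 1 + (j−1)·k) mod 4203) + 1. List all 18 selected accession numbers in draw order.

Selection 1: 2470
Selection 2: 2470 + 297 = 2767
Selection 3: 2767 + 297 = 3064
Selection 4: 3064 + 297 = 3361
Selection 5: 3361 + 297 = 3658
Selection 6: 3658 + 297 = 3955
Selection 7: 3955 + 297 = 4252 → 4252 − 4203 = 49
Selection 8: 49 + 297 = 346
Selection 9: 346 + 297 = 643
Selection 10: 643 + 297 = 940
Selection 11: 940 + 297 = 1237
Selection 12: 1237 + 297 = 1534
Selection 13: 1534 + 297 = 1831
Selection 14: 1831 + 297 = 2128
Selection 15: 2128 + 297 = 2425
Selection 16: 2425 + 297 = 2722
Selection 17: 2722 + 297 = 3019
Selection 18: 3019 + 297 = 3316

2470, 2767, 3064, 3361, 3658, 3955, 49, 346, 643, 940, 1237, 1534, 1831, 2128, 2425, 2722, 3019, 3316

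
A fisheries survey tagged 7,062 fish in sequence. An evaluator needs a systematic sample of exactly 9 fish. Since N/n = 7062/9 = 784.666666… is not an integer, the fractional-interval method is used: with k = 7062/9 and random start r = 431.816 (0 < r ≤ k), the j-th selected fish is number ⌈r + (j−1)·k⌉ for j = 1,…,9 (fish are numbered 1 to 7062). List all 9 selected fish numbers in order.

j=1: r + 0k = 431.816 → ⌈·⌉ = 432
j=2: r + 1k = 1216.482666… → ⌈·⌉ = 1217
j=3: r + 2k = 2001.149333… → ⌈·⌉ = 2002
j=4: r + 3k = 2785.816 → ⌈·⌉ = 2786
j=5: r + 4k = 3570.482666… → ⌈·⌉ = 3571
j=6: r + 5k = 4355.149333… → ⌈·⌉ = 4356
j=7: r + 6k = 5139.816 → ⌈·⌉ = 5140
j=8: r + 7k = 5924.482666… → ⌈·⌉ = 5925
j=9: r + 8k = 6709.149333… → ⌈·⌉ = 6710

432, 1217, 2002, 2786, 3571, 4356, 5140, 5925, 6710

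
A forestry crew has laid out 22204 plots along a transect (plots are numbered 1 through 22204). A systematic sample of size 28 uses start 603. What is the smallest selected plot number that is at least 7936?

8533

k = 22204/28 = 793
Steps past start: ⌈(7936 − 603)/793⌉ = ⌈7333/793⌉ = 10
Selected plot: 603 + 10×793 = 8533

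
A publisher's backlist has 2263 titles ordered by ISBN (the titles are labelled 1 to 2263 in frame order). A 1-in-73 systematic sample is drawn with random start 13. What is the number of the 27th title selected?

k = 73
27th selection = r + (27−1)·k = 13 + 26×73 = 13 + 1898 = 1911

1911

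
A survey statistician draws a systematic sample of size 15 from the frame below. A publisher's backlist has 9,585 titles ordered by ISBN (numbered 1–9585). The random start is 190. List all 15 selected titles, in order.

190, 829, 1468, 2107, 2746, 3385, 4024, 4663, 5302, 5941, 6580, 7219, 7858, 8497, 9136

k = N/n = 9585/15 = 639
title 1: 190
title 2: 190 + 639 = 829
title 3: 829 + 639 = 1468
title 4: 1468 + 639 = 2107
title 5: 2107 + 639 = 2746
title 6: 2746 + 639 = 3385
title 7: 3385 + 639 = 4024
title 8: 4024 + 639 = 4663
title 9: 4663 + 639 = 5302
title 10: 5302 + 639 = 5941
title 11: 5941 + 639 = 6580
title 12: 6580 + 639 = 7219
title 13: 7219 + 639 = 7858
title 14: 7858 + 639 = 8497
title 15: 8497 + 639 = 9136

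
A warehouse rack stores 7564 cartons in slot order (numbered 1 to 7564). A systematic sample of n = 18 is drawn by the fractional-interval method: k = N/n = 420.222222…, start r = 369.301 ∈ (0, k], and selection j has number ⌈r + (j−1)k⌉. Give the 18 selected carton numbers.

370, 790, 1210, 1630, 2051, 2471, 2891, 3311, 3732, 4152, 4572, 4992, 5412, 5833, 6253, 6673, 7093, 7514

j=1: r + 0k = 369.301 → ⌈·⌉ = 370
j=2: r + 1k = 789.523222… → ⌈·⌉ = 790
j=3: r + 2k = 1209.745444… → ⌈·⌉ = 1210
j=4: r + 3k = 1629.967666… → ⌈·⌉ = 1630
j=5: r + 4k = 2050.189888… → ⌈·⌉ = 2051
j=6: r + 5k = 2470.412111… → ⌈·⌉ = 2471
j=7: r + 6k = 2890.634333… → ⌈·⌉ = 2891
j=8: r + 7k = 3310.856555… → ⌈·⌉ = 3311
j=9: r + 8k = 3731.078777… → ⌈·⌉ = 3732
j=10: r + 9k = 4151.301 → ⌈·⌉ = 4152
j=11: r + 10k = 4571.523222… → ⌈·⌉ = 4572
j=12: r + 11k = 4991.745444… → ⌈·⌉ = 4992
j=13: r + 12k = 5411.967666… → ⌈·⌉ = 5412
j=14: r + 13k = 5832.189888… → ⌈·⌉ = 5833
j=15: r + 14k = 6252.412111… → ⌈·⌉ = 6253
j=16: r + 15k = 6672.634333… → ⌈·⌉ = 6673
j=17: r + 16k = 7092.856555… → ⌈·⌉ = 7093
j=18: r + 17k = 7513.078777… → ⌈·⌉ = 7514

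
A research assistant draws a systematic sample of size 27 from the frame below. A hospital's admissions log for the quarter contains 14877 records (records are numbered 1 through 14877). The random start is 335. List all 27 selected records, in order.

335, 886, 1437, 1988, 2539, 3090, 3641, 4192, 4743, 5294, 5845, 6396, 6947, 7498, 8049, 8600, 9151, 9702, 10253, 10804, 11355, 11906, 12457, 13008, 13559, 14110, 14661

k = N/n = 14877/27 = 551
record 1: 335
record 2: 335 + 551 = 886
record 3: 886 + 551 = 1437
record 4: 1437 + 551 = 1988
record 5: 1988 + 551 = 2539
record 6: 2539 + 551 = 3090
record 7: 3090 + 551 = 3641
record 8: 3641 + 551 = 4192
record 9: 4192 + 551 = 4743
record 10: 4743 + 551 = 5294
record 11: 5294 + 551 = 5845
record 12: 5845 + 551 = 6396
record 13: 6396 + 551 = 6947
record 14: 6947 + 551 = 7498
record 15: 7498 + 551 = 8049
record 16: 8049 + 551 = 8600
record 17: 8600 + 551 = 9151
record 18: 9151 + 551 = 9702
record 19: 9702 + 551 = 10253
record 20: 10253 + 551 = 10804
record 21: 10804 + 551 = 11355
record 22: 11355 + 551 = 11906
record 23: 11906 + 551 = 12457
record 24: 12457 + 551 = 13008
record 25: 13008 + 551 = 13559
record 26: 13559 + 551 = 14110
record 27: 14110 + 551 = 14661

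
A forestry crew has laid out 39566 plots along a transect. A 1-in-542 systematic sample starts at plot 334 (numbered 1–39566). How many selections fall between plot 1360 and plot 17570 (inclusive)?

k = 542
First selection ≥ 1360: 334 + ⌈(1360−334)/542⌉·542 = 334 + 2×542 = 1418
Last selection ≤ 17570: 334 + ⌊(17570−334)/542⌋·542 = 334 + 31×542 = 17136
Count = 31 − 2 + 1 = 30

30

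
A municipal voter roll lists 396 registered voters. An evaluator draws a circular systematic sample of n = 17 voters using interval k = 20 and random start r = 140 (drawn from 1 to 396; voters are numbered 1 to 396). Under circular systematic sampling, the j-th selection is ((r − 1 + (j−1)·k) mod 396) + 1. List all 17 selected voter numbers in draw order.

Selection 1: 140
Selection 2: 140 + 20 = 160
Selection 3: 160 + 20 = 180
Selection 4: 180 + 20 = 200
Selection 5: 200 + 20 = 220
Selection 6: 220 + 20 = 240
Selection 7: 240 + 20 = 260
Selection 8: 260 + 20 = 280
Selection 9: 280 + 20 = 300
Selection 10: 300 + 20 = 320
Selection 11: 320 + 20 = 340
Selection 12: 340 + 20 = 360
Selection 13: 360 + 20 = 380
Selection 14: 380 + 20 = 400 → 400 − 396 = 4
Selection 15: 4 + 20 = 24
Selection 16: 24 + 20 = 44
Selection 17: 44 + 20 = 64

140, 160, 180, 200, 220, 240, 260, 280, 300, 320, 340, 360, 380, 4, 24, 44, 64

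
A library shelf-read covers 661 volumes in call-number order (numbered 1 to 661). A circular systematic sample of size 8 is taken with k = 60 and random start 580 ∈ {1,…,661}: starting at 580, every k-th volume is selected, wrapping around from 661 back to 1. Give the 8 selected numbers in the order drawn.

580, 640, 39, 99, 159, 219, 279, 339

Selection 1: 580
Selection 2: 580 + 60 = 640
Selection 3: 640 + 60 = 700 → 700 − 661 = 39
Selection 4: 39 + 60 = 99
Selection 5: 99 + 60 = 159
Selection 6: 159 + 60 = 219
Selection 7: 219 + 60 = 279
Selection 8: 279 + 60 = 339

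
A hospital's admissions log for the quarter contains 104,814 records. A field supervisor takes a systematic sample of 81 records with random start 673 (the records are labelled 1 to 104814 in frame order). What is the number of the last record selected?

104193

k = 104814/81 = 1294
81st selection = r + (81−1)·k = 673 + 80×1294 = 673 + 103520 = 104193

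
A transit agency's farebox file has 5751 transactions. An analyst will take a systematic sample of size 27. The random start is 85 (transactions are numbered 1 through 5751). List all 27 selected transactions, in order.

k = N/n = 5751/27 = 213
transaction 1: 85
transaction 2: 85 + 213 = 298
transaction 3: 298 + 213 = 511
transaction 4: 511 + 213 = 724
transaction 5: 724 + 213 = 937
transaction 6: 937 + 213 = 1150
transaction 7: 1150 + 213 = 1363
transaction 8: 1363 + 213 = 1576
transaction 9: 1576 + 213 = 1789
transaction 10: 1789 + 213 = 2002
transaction 11: 2002 + 213 = 2215
transaction 12: 2215 + 213 = 2428
transaction 13: 2428 + 213 = 2641
transaction 14: 2641 + 213 = 2854
transaction 15: 2854 + 213 = 3067
transaction 16: 3067 + 213 = 3280
transaction 17: 3280 + 213 = 3493
transaction 18: 3493 + 213 = 3706
transaction 19: 3706 + 213 = 3919
transaction 20: 3919 + 213 = 4132
transaction 21: 4132 + 213 = 4345
transaction 22: 4345 + 213 = 4558
transaction 23: 4558 + 213 = 4771
transaction 24: 4771 + 213 = 4984
transaction 25: 4984 + 213 = 5197
transaction 26: 5197 + 213 = 5410
transaction 27: 5410 + 213 = 5623

85, 298, 511, 724, 937, 1150, 1363, 1576, 1789, 2002, 2215, 2428, 2641, 2854, 3067, 3280, 3493, 3706, 3919, 4132, 4345, 4558, 4771, 4984, 5197, 5410, 5623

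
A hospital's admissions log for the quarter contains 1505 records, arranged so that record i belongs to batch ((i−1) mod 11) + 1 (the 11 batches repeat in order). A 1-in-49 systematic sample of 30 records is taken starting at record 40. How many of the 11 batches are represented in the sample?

11

Consecutive selections differ by k = 49, so their batch numbers differ by 49 mod 11 = 5.
gcd(49, 11) = 1, so the sample visits 11/1 = 11 distinct residues mod 11.
Start 40 is batch 7; the batches hit are 1, 2, 3, 4, 5, 6, 7, 8, 9, 10, 11.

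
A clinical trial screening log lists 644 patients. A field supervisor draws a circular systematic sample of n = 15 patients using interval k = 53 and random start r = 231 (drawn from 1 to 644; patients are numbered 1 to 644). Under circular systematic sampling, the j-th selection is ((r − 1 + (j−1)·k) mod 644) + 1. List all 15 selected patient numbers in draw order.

231, 284, 337, 390, 443, 496, 549, 602, 11, 64, 117, 170, 223, 276, 329

Selection 1: 231
Selection 2: 231 + 53 = 284
Selection 3: 284 + 53 = 337
Selection 4: 337 + 53 = 390
Selection 5: 390 + 53 = 443
Selection 6: 443 + 53 = 496
Selection 7: 496 + 53 = 549
Selection 8: 549 + 53 = 602
Selection 9: 602 + 53 = 655 → 655 − 644 = 11
Selection 10: 11 + 53 = 64
Selection 11: 64 + 53 = 117
Selection 12: 117 + 53 = 170
Selection 13: 170 + 53 = 223
Selection 14: 223 + 53 = 276
Selection 15: 276 + 53 = 329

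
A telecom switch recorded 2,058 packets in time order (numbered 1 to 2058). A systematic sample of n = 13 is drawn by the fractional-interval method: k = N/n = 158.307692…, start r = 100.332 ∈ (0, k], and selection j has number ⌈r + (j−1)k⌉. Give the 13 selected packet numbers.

101, 259, 417, 576, 734, 892, 1051, 1209, 1367, 1526, 1684, 1842, 2001

j=1: r + 0k = 100.332 → ⌈·⌉ = 101
j=2: r + 1k = 258.639692… → ⌈·⌉ = 259
j=3: r + 2k = 416.947384… → ⌈·⌉ = 417
j=4: r + 3k = 575.255076… → ⌈·⌉ = 576
j=5: r + 4k = 733.562769… → ⌈·⌉ = 734
j=6: r + 5k = 891.870461… → ⌈·⌉ = 892
j=7: r + 6k = 1050.178153… → ⌈·⌉ = 1051
j=8: r + 7k = 1208.485846… → ⌈·⌉ = 1209
j=9: r + 8k = 1366.793538… → ⌈·⌉ = 1367
j=10: r + 9k = 1525.101230… → ⌈·⌉ = 1526
j=11: r + 10k = 1683.408923… → ⌈·⌉ = 1684
j=12: r + 11k = 1841.716615… → ⌈·⌉ = 1842
j=13: r + 12k = 2000.024307… → ⌈·⌉ = 2001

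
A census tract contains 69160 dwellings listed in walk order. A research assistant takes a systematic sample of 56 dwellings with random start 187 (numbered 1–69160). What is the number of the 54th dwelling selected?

k = 69160/56 = 1235
54th selection = r + (54−1)·k = 187 + 53×1235 = 187 + 65455 = 65642

65642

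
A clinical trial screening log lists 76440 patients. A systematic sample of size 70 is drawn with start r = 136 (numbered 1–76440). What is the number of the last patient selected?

k = 76440/70 = 1092
70th selection = r + (70−1)·k = 136 + 69×1092 = 136 + 75348 = 75484

75484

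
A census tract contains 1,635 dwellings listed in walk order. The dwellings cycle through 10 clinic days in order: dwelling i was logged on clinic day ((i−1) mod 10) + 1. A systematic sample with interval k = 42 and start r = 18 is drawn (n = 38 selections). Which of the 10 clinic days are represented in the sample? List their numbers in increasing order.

2, 4, 6, 8, 10

Consecutive selections differ by k = 42, so their clinic day numbers differ by 42 mod 10 = 2.
gcd(42, 10) = 2, so the sample visits 10/2 = 5 distinct residues mod 10.
Start 18 is clinic day 8; the clinic days hit are 2, 4, 6, 8, 10.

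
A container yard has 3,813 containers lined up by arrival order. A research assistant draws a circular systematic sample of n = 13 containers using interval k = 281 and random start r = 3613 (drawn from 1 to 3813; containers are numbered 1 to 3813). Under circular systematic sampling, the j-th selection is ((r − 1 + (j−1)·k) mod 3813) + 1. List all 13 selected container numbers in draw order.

Selection 1: 3613
Selection 2: 3613 + 281 = 3894 → 3894 − 3813 = 81
Selection 3: 81 + 281 = 362
Selection 4: 362 + 281 = 643
Selection 5: 643 + 281 = 924
Selection 6: 924 + 281 = 1205
Selection 7: 1205 + 281 = 1486
Selection 8: 1486 + 281 = 1767
Selection 9: 1767 + 281 = 2048
Selection 10: 2048 + 281 = 2329
Selection 11: 2329 + 281 = 2610
Selection 12: 2610 + 281 = 2891
Selection 13: 2891 + 281 = 3172

3613, 81, 362, 643, 924, 1205, 1486, 1767, 2048, 2329, 2610, 2891, 3172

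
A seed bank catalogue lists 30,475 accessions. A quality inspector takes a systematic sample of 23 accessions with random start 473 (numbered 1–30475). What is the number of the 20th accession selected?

k = 30475/23 = 1325
20th selection = r + (20−1)·k = 473 + 19×1325 = 473 + 25175 = 25648

25648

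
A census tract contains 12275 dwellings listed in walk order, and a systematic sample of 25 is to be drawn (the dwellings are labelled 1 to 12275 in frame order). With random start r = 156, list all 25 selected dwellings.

k = N/n = 12275/25 = 491
dwelling 1: 156
dwelling 2: 156 + 491 = 647
dwelling 3: 647 + 491 = 1138
dwelling 4: 1138 + 491 = 1629
dwelling 5: 1629 + 491 = 2120
dwelling 6: 2120 + 491 = 2611
dwelling 7: 2611 + 491 = 3102
dwelling 8: 3102 + 491 = 3593
dwelling 9: 3593 + 491 = 4084
dwelling 10: 4084 + 491 = 4575
dwelling 11: 4575 + 491 = 5066
dwelling 12: 5066 + 491 = 5557
dwelling 13: 5557 + 491 = 6048
dwelling 14: 6048 + 491 = 6539
dwelling 15: 6539 + 491 = 7030
dwelling 16: 7030 + 491 = 7521
dwelling 17: 7521 + 491 = 8012
dwelling 18: 8012 + 491 = 8503
dwelling 19: 8503 + 491 = 8994
dwelling 20: 8994 + 491 = 9485
dwelling 21: 9485 + 491 = 9976
dwelling 22: 9976 + 491 = 10467
dwelling 23: 10467 + 491 = 10958
dwelling 24: 10958 + 491 = 11449
dwelling 25: 11449 + 491 = 11940

156, 647, 1138, 1629, 2120, 2611, 3102, 3593, 4084, 4575, 5066, 5557, 6048, 6539, 7030, 7521, 8012, 8503, 8994, 9485, 9976, 10467, 10958, 11449, 11940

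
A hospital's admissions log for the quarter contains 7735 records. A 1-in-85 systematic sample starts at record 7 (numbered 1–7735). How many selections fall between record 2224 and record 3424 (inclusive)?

14

k = 85
First selection ≥ 2224: 7 + ⌈(2224−7)/85⌉·85 = 7 + 27×85 = 2302
Last selection ≤ 3424: 7 + ⌊(3424−7)/85⌋·85 = 7 + 40×85 = 3407
Count = 40 − 27 + 1 = 14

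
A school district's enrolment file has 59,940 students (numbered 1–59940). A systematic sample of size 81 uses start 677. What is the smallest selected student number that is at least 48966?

49517

k = 59940/81 = 740
Steps past start: ⌈(48966 − 677)/740⌉ = ⌈48289/740⌉ = 66
Selected student: 677 + 66×740 = 49517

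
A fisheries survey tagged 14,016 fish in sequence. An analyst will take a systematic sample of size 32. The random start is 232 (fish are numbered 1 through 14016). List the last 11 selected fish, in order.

9430, 9868, 10306, 10744, 11182, 11620, 12058, 12496, 12934, 13372, 13810

k = N/n = 14016/32 = 438
22nd selection = 232 + 21×438 = 9430
23rd: 9430 + 438 = 9868
24th: 9868 + 438 = 10306
25th: 10306 + 438 = 10744
26th: 10744 + 438 = 11182
27th: 11182 + 438 = 11620
28th: 11620 + 438 = 12058
29th: 12058 + 438 = 12496
30th: 12496 + 438 = 12934
31st: 12934 + 438 = 13372
32nd: 13372 + 438 = 13810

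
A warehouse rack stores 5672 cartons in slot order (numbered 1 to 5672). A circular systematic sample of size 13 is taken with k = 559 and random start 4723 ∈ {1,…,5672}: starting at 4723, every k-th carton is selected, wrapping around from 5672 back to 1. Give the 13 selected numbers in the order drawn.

Selection 1: 4723
Selection 2: 4723 + 559 = 5282
Selection 3: 5282 + 559 = 5841 → 5841 − 5672 = 169
Selection 4: 169 + 559 = 728
Selection 5: 728 + 559 = 1287
Selection 6: 1287 + 559 = 1846
Selection 7: 1846 + 559 = 2405
Selection 8: 2405 + 559 = 2964
Selection 9: 2964 + 559 = 3523
Selection 10: 3523 + 559 = 4082
Selection 11: 4082 + 559 = 4641
Selection 12: 4641 + 559 = 5200
Selection 13: 5200 + 559 = 5759 → 5759 − 5672 = 87

4723, 5282, 169, 728, 1287, 1846, 2405, 2964, 3523, 4082, 4641, 5200, 87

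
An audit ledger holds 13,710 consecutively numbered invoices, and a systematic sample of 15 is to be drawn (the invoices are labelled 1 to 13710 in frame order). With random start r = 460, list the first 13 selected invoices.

460, 1374, 2288, 3202, 4116, 5030, 5944, 6858, 7772, 8686, 9600, 10514, 11428

k = N/n = 13710/15 = 914
invoice 1: 460
invoice 2: 460 + 914 = 1374
invoice 3: 1374 + 914 = 2288
invoice 4: 2288 + 914 = 3202
invoice 5: 3202 + 914 = 4116
invoice 6: 4116 + 914 = 5030
invoice 7: 5030 + 914 = 5944
invoice 8: 5944 + 914 = 6858
invoice 9: 6858 + 914 = 7772
invoice 10: 7772 + 914 = 8686
invoice 11: 8686 + 914 = 9600
invoice 12: 9600 + 914 = 10514
invoice 13: 10514 + 914 = 11428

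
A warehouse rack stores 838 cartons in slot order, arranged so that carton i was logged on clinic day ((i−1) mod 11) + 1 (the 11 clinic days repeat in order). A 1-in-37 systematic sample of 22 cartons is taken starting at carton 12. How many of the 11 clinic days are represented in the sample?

11

Consecutive selections differ by k = 37, so their clinic day numbers differ by 37 mod 11 = 4.
gcd(37, 11) = 1, so the sample visits 11/1 = 11 distinct residues mod 11.
Start 12 is clinic day 1; the clinic days hit are 1, 2, 3, 4, 5, 6, 7, 8, 9, 10, 11.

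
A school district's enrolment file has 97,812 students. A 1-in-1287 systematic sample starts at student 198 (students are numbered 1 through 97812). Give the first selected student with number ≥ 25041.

25938

k = 1287
Steps past start: ⌈(25041 − 198)/1287⌉ = ⌈24843/1287⌉ = 20
Selected student: 198 + 20×1287 = 25938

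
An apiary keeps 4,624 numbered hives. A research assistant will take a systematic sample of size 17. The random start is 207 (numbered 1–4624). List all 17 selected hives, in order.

k = N/n = 4624/17 = 272
hive 1: 207
hive 2: 207 + 272 = 479
hive 3: 479 + 272 = 751
hive 4: 751 + 272 = 1023
hive 5: 1023 + 272 = 1295
hive 6: 1295 + 272 = 1567
hive 7: 1567 + 272 = 1839
hive 8: 1839 + 272 = 2111
hive 9: 2111 + 272 = 2383
hive 10: 2383 + 272 = 2655
hive 11: 2655 + 272 = 2927
hive 12: 2927 + 272 = 3199
hive 13: 3199 + 272 = 3471
hive 14: 3471 + 272 = 3743
hive 15: 3743 + 272 = 4015
hive 16: 4015 + 272 = 4287
hive 17: 4287 + 272 = 4559

207, 479, 751, 1023, 1295, 1567, 1839, 2111, 2383, 2655, 2927, 3199, 3471, 3743, 4015, 4287, 4559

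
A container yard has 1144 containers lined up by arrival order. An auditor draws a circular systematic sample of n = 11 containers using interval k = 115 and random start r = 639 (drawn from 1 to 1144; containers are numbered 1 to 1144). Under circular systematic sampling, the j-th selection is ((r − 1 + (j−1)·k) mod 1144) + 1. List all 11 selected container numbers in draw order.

Selection 1: 639
Selection 2: 639 + 115 = 754
Selection 3: 754 + 115 = 869
Selection 4: 869 + 115 = 984
Selection 5: 984 + 115 = 1099
Selection 6: 1099 + 115 = 1214 → 1214 − 1144 = 70
Selection 7: 70 + 115 = 185
Selection 8: 185 + 115 = 300
Selection 9: 300 + 115 = 415
Selection 10: 415 + 115 = 530
Selection 11: 530 + 115 = 645

639, 754, 869, 984, 1099, 70, 185, 300, 415, 530, 645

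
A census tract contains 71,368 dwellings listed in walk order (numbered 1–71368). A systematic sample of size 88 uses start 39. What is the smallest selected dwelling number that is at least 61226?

k = 71368/88 = 811
Steps past start: ⌈(61226 − 39)/811⌉ = ⌈61187/811⌉ = 76
Selected dwelling: 39 + 76×811 = 61675

61675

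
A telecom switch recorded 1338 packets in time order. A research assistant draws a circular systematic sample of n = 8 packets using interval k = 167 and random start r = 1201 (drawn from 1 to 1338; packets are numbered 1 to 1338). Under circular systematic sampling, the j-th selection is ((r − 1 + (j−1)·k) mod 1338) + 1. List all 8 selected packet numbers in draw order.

1201, 30, 197, 364, 531, 698, 865, 1032

Selection 1: 1201
Selection 2: 1201 + 167 = 1368 → 1368 − 1338 = 30
Selection 3: 30 + 167 = 197
Selection 4: 197 + 167 = 364
Selection 5: 364 + 167 = 531
Selection 6: 531 + 167 = 698
Selection 7: 698 + 167 = 865
Selection 8: 865 + 167 = 1032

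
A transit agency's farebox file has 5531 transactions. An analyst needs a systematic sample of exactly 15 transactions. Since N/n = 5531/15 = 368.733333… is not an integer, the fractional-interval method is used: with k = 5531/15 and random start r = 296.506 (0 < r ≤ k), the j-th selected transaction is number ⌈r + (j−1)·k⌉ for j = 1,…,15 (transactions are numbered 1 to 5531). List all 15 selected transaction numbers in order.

297, 666, 1034, 1403, 1772, 2141, 2509, 2878, 3247, 3616, 3984, 4353, 4722, 5091, 5459

j=1: r + 0k = 296.506 → ⌈·⌉ = 297
j=2: r + 1k = 665.239333… → ⌈·⌉ = 666
j=3: r + 2k = 1033.972666… → ⌈·⌉ = 1034
j=4: r + 3k = 1402.706 → ⌈·⌉ = 1403
j=5: r + 4k = 1771.439333… → ⌈·⌉ = 1772
j=6: r + 5k = 2140.172666… → ⌈·⌉ = 2141
j=7: r + 6k = 2508.906 → ⌈·⌉ = 2509
j=8: r + 7k = 2877.639333… → ⌈·⌉ = 2878
j=9: r + 8k = 3246.372666… → ⌈·⌉ = 3247
j=10: r + 9k = 3615.106 → ⌈·⌉ = 3616
j=11: r + 10k = 3983.839333… → ⌈·⌉ = 3984
j=12: r + 11k = 4352.572666… → ⌈·⌉ = 4353
j=13: r + 12k = 4721.306 → ⌈·⌉ = 4722
j=14: r + 13k = 5090.039333… → ⌈·⌉ = 5091
j=15: r + 14k = 5458.772666… → ⌈·⌉ = 5459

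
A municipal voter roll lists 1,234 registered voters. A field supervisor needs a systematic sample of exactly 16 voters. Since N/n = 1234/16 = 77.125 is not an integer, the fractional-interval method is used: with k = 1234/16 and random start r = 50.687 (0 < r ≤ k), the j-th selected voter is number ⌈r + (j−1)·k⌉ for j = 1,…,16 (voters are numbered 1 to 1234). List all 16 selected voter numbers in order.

51, 128, 205, 283, 360, 437, 514, 591, 668, 745, 822, 900, 977, 1054, 1131, 1208

j=1: r + 0k = 50.687 → ⌈·⌉ = 51
j=2: r + 1k = 127.812 → ⌈·⌉ = 128
j=3: r + 2k = 204.937 → ⌈·⌉ = 205
j=4: r + 3k = 282.062 → ⌈·⌉ = 283
j=5: r + 4k = 359.187 → ⌈·⌉ = 360
j=6: r + 5k = 436.312 → ⌈·⌉ = 437
j=7: r + 6k = 513.437 → ⌈·⌉ = 514
j=8: r + 7k = 590.562 → ⌈·⌉ = 591
j=9: r + 8k = 667.687 → ⌈·⌉ = 668
j=10: r + 9k = 744.812 → ⌈·⌉ = 745
j=11: r + 10k = 821.937 → ⌈·⌉ = 822
j=12: r + 11k = 899.062 → ⌈·⌉ = 900
j=13: r + 12k = 976.187 → ⌈·⌉ = 977
j=14: r + 13k = 1053.312 → ⌈·⌉ = 1054
j=15: r + 14k = 1130.437 → ⌈·⌉ = 1131
j=16: r + 15k = 1207.562 → ⌈·⌉ = 1208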